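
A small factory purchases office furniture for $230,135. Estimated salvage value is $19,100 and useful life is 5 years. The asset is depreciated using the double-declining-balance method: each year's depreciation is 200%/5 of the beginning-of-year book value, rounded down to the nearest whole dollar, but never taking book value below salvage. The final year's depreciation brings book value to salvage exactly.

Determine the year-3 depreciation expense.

$33,139

Depreciable base = $230,135 − $19,100 = $211,035.
Year 1: ⌊$230,135 × 200%/5⌋ = $92,054. Book value $138,081.
Year 2: ⌊$138,081 × 200%/5⌋ = $55,232. Book value $82,849.
Year 3: ⌊$82,849 × 200%/5⌋ = $33,139. Book value $49,710.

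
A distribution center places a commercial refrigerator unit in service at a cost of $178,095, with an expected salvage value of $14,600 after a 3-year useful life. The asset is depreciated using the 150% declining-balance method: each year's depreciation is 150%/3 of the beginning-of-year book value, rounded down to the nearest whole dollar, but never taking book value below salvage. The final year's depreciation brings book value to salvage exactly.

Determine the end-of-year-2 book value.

Depreciable base = $178,095 − $14,600 = $163,495.
Year 1: ⌊$178,095 × 150%/3⌋ = $89,047. Book value $89,048.
Year 2: ⌊$89,048 × 150%/3⌋ = $44,524. Book value $44,524.

$44,524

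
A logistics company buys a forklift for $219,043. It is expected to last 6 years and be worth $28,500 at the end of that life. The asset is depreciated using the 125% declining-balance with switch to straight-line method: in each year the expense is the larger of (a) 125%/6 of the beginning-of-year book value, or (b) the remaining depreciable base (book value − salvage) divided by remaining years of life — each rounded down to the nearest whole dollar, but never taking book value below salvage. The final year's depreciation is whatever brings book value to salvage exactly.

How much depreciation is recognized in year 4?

$26,727

Depreciable base = $219,043 − $28,500 = $190,543.
Year 1: DB = ⌊$219,043 × 125%/6⌋ = $45,633; SL = ⌊$190,543/6⌋ = $31,757 → take DB $45,633. Book value $173,410.
Year 2: DB = ⌊$173,410 × 125%/6⌋ = $36,127; SL = ⌊$144,910/5⌋ = $28,982 → take DB $36,127. Book value $137,283.
Year 3: DB = ⌊$137,283 × 125%/6⌋ = $28,600; SL = ⌊$108,783/4⌋ = $27,195 → take DB $28,600. Book value $108,683.
Year 4: DB = ⌊$108,683 × 125%/6⌋ = $22,642; SL = ⌊$80,183/3⌋ = $26,727 → take SL $26,727. Book value $81,956.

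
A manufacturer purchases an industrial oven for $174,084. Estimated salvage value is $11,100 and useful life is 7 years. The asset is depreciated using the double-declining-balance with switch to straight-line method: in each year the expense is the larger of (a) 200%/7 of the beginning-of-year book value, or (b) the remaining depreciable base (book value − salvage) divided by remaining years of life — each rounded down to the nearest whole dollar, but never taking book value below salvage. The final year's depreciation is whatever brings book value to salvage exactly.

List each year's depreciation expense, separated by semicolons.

$49,738; $35,527; $25,376; $18,126; $12,947; $10,635; $10,635

Depreciable base = $174,084 − $11,100 = $162,984.
Year 1: DB = ⌊$174,084 × 200%/7⌋ = $49,738; SL = ⌊$162,984/7⌋ = $23,283 → take DB $49,738. Book value $124,346.
Year 2: DB = ⌊$124,346 × 200%/7⌋ = $35,527; SL = ⌊$113,246/6⌋ = $18,874 → take DB $35,527. Book value $88,819.
Year 3: DB = ⌊$88,819 × 200%/7⌋ = $25,376; SL = ⌊$77,719/5⌋ = $15,543 → take DB $25,376. Book value $63,443.
Year 4: DB = ⌊$63,443 × 200%/7⌋ = $18,126; SL = ⌊$52,343/4⌋ = $13,085 → take DB $18,126. Book value $45,317.
Year 5: DB = ⌊$45,317 × 200%/7⌋ = $12,947; SL = ⌊$34,217/3⌋ = $11,405 → take DB $12,947. Book value $32,370.
Year 6: DB = ⌊$32,370 × 200%/7⌋ = $9,248; SL = ⌊$21,270/2⌋ = $10,635 → take SL $10,635. Book value $21,735.
Year 7 (final): $21,735 − $11,100 = $10,635. Book value $11,100.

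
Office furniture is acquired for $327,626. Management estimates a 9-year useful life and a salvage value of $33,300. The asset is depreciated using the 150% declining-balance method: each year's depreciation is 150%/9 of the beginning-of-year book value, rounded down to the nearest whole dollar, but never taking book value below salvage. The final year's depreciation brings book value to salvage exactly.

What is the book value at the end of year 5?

Depreciable base = $327,626 − $33,300 = $294,326.
Year 1: ⌊$327,626 × 150%/9⌋ = $54,604. Book value $273,022.
Year 2: ⌊$273,022 × 150%/9⌋ = $45,503. Book value $227,519.
Year 3: ⌊$227,519 × 150%/9⌋ = $37,919. Book value $189,600.
Year 4: ⌊$189,600 × 150%/9⌋ = $31,600. Book value $158,000.
Year 5: ⌊$158,000 × 150%/9⌋ = $26,333. Book value $131,667.

$131,667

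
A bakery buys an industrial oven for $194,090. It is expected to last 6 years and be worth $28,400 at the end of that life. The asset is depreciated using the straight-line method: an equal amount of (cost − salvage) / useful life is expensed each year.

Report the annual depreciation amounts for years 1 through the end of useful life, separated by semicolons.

Depreciable base = $194,090 − $28,400 = $165,690.
Annual expense = $165,690 / 6 = $27,615.
End of year 1: book value $166,475.
End of year 2: book value $138,860.
End of year 3: book value $111,245.
End of year 4: book value $83,630.
End of year 5: book value $56,015.
End of year 6: book value $28,400.

$27,615; $27,615; $27,615; $27,615; $27,615; $27,615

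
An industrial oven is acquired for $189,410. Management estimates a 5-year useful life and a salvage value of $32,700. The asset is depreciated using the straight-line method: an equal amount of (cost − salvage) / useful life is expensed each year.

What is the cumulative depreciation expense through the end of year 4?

Depreciable base = $189,410 − $32,700 = $156,710.
Annual expense = $156,710 / 5 = $31,342.
End of year 1: book value $158,068.
End of year 2: book value $126,726.
End of year 3: book value $95,384.
End of year 4: book value $64,042.
Accumulated through year 4 = $189,410 − $64,042 = $125,368.

$125,368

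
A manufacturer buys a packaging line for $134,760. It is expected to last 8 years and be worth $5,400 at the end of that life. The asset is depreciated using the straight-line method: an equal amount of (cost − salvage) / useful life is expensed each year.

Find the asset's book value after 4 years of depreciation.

$70,080

Depreciable base = $134,760 − $5,400 = $129,360.
Annual expense = $129,360 / 8 = $16,170.
End of year 1: book value $118,590.
End of year 2: book value $102,420.
End of year 3: book value $86,250.
End of year 4: book value $70,080.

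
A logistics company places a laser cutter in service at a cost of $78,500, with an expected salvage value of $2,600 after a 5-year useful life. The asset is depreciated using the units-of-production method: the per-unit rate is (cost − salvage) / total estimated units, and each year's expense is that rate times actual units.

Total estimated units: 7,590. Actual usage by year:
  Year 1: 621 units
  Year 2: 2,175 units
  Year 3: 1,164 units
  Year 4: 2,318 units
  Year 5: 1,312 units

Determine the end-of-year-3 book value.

$38,900

Depreciable base = $78,500 − $2,600 = $75,900.
Rate = $75,900 / 7,590 units = $10 per unit.
Year 1: 621 × $10 = $6,210. Book value $72,290.
Year 2: 2,175 × $10 = $21,750. Book value $50,540.
Year 3: 1,164 × $10 = $11,640. Book value $38,900.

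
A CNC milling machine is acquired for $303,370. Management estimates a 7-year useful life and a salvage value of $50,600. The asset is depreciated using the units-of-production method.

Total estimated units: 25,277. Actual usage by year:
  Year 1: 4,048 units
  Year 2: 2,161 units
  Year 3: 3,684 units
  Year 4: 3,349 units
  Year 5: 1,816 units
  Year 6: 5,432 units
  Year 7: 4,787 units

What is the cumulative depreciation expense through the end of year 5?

$150,580

Depreciable base = $303,370 − $50,600 = $252,770.
Rate = $252,770 / 25,277 units = $10 per unit.
Year 1: 4,048 × $10 = $40,480. Book value $262,890.
Year 2: 2,161 × $10 = $21,610. Book value $241,280.
Year 3: 3,684 × $10 = $36,840. Book value $204,440.
Year 4: 3,349 × $10 = $33,490. Book value $170,950.
Year 5: 1,816 × $10 = $18,160. Book value $152,790.
Accumulated through year 5 = $303,370 − $152,790 = $150,580.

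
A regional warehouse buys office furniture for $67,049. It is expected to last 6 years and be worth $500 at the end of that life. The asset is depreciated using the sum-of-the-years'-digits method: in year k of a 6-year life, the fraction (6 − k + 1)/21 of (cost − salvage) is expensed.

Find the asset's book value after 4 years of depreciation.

Depreciable base = $67,049 − $500 = $66,549.
Sum of the years' digits = 6+5+4+3+2+1 = 21.
Year 1: $66,549 × 6/21 = $19,014. Book value $48,035.
Year 2: $66,549 × 5/21 = $15,845. Book value $32,190.
Year 3: $66,549 × 4/21 = $12,676. Book value $19,514.
Year 4: $66,549 × 3/21 = $9,507. Book value $10,007.

$10,007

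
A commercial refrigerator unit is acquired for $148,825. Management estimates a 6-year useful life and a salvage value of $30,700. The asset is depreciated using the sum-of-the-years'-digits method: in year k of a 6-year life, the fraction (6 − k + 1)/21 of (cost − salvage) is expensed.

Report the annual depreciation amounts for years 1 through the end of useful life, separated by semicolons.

Depreciable base = $148,825 − $30,700 = $118,125.
Sum of the years' digits = 6+5+4+3+2+1 = 21.
Year 1: $118,125 × 6/21 = $33,750. Book value $115,075.
Year 2: $118,125 × 5/21 = $28,125. Book value $86,950.
Year 3: $118,125 × 4/21 = $22,500. Book value $64,450.
Year 4: $118,125 × 3/21 = $16,875. Book value $47,575.
Year 5: $118,125 × 2/21 = $11,250. Book value $36,325.
Year 6: $118,125 × 1/21 = $5,625. Book value $30,700.

$33,750; $28,125; $22,500; $16,875; $11,250; $5,625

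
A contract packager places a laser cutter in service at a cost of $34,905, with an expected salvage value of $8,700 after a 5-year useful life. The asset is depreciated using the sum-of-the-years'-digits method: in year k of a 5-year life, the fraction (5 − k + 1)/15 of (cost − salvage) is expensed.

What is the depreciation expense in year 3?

Depreciable base = $34,905 − $8,700 = $26,205.
Sum of the years' digits = 5+4+3+2+1 = 15.
Year 1: $26,205 × 5/15 = $8,735. Book value $26,170.
Year 2: $26,205 × 4/15 = $6,988. Book value $19,182.
Year 3: $26,205 × 3/15 = $5,241. Book value $13,941.

$5,241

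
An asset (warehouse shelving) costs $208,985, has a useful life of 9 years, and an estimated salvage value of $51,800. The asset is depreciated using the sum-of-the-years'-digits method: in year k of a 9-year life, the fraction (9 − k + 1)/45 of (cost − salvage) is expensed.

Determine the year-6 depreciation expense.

$13,972

Depreciable base = $208,985 − $51,800 = $157,185.
Sum of the years' digits = 9+8+7+6+5+4+3+2+1 = 45.
Year 1: $157,185 × 9/45 = $31,437. Book value $177,548.
Year 2: $157,185 × 8/45 = $27,944. Book value $149,604.
Year 3: $157,185 × 7/45 = $24,451. Book value $125,153.
Year 4: $157,185 × 6/45 = $20,958. Book value $104,195.
Year 5: $157,185 × 5/45 = $17,465. Book value $86,730.
Year 6: $157,185 × 4/45 = $13,972. Book value $72,758.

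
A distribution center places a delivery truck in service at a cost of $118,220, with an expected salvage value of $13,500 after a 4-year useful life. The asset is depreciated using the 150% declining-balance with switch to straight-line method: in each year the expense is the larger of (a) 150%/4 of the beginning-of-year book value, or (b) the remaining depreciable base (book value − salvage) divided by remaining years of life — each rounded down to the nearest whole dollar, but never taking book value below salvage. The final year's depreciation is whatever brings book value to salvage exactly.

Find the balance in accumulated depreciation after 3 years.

Depreciable base = $118,220 − $13,500 = $104,720.
Year 1: DB = ⌊$118,220 × 150%/4⌋ = $44,332; SL = ⌊$104,720/4⌋ = $26,180 → take DB $44,332. Book value $73,888.
Year 2: DB = ⌊$73,888 × 150%/4⌋ = $27,708; SL = ⌊$60,388/3⌋ = $20,129 → take DB $27,708. Book value $46,180.
Year 3: DB = ⌊$46,180 × 150%/4⌋ = $17,317; SL = ⌊$32,680/2⌋ = $16,340 → take DB $17,317. Book value $28,863.
Accumulated through year 3 = $118,220 − $28,863 = $89,357.

$89,357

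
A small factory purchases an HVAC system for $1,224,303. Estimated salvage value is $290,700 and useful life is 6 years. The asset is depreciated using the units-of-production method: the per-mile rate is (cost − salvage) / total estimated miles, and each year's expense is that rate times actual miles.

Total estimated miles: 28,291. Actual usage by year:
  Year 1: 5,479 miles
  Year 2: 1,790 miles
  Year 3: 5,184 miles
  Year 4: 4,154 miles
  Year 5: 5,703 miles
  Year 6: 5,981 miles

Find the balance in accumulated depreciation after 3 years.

$410,949

Depreciable base = $1,224,303 − $290,700 = $933,603.
Rate = $933,603 / 28,291 miles = $33 per mile.
Year 1: 5,479 × $33 = $180,807. Book value $1,043,496.
Year 2: 1,790 × $33 = $59,070. Book value $984,426.
Year 3: 5,184 × $33 = $171,072. Book value $813,354.
Accumulated through year 3 = $1,224,303 − $813,354 = $410,949.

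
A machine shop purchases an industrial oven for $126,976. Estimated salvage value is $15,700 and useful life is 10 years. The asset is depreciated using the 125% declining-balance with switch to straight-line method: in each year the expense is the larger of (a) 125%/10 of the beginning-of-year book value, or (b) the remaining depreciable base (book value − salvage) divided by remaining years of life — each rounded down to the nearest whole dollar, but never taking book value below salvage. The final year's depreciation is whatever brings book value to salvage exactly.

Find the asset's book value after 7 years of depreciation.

$45,067

Depreciable base = $126,976 − $15,700 = $111,276.
Year 1: DB = ⌊$126,976 × 125%/10⌋ = $15,872; SL = ⌊$111,276/10⌋ = $11,127 → take DB $15,872. Book value $111,104.
Year 2: DB = ⌊$111,104 × 125%/10⌋ = $13,888; SL = ⌊$95,404/9⌋ = $10,600 → take DB $13,888. Book value $97,216.
Year 3: DB = ⌊$97,216 × 125%/10⌋ = $12,152; SL = ⌊$81,516/8⌋ = $10,189 → take DB $12,152. Book value $85,064.
Year 4: DB = ⌊$85,064 × 125%/10⌋ = $10,633; SL = ⌊$69,364/7⌋ = $9,909 → take DB $10,633. Book value $74,431.
Year 5: DB = ⌊$74,431 × 125%/10⌋ = $9,303; SL = ⌊$58,731/6⌋ = $9,788 → take SL $9,788. Book value $64,643.
Year 6: DB = ⌊$64,643 × 125%/10⌋ = $8,080; SL = ⌊$48,943/5⌋ = $9,788 → take SL $9,788. Book value $54,855.
Year 7: DB = ⌊$54,855 × 125%/10⌋ = $6,856; SL = ⌊$39,155/4⌋ = $9,788 → take SL $9,788. Book value $45,067.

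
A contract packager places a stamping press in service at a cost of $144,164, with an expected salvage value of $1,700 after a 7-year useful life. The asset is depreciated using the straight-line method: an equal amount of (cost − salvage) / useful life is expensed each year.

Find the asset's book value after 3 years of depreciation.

$83,108

Depreciable base = $144,164 − $1,700 = $142,464.
Annual expense = $142,464 / 7 = $20,352.
End of year 1: book value $123,812.
End of year 2: book value $103,460.
End of year 3: book value $83,108.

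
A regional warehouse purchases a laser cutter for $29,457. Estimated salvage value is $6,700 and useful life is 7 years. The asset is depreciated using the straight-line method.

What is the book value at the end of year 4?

$16,453

Depreciable base = $29,457 − $6,700 = $22,757.
Annual expense = $22,757 / 7 = $3,251.
End of year 1: book value $26,206.
End of year 2: book value $22,955.
End of year 3: book value $19,704.
End of year 4: book value $16,453.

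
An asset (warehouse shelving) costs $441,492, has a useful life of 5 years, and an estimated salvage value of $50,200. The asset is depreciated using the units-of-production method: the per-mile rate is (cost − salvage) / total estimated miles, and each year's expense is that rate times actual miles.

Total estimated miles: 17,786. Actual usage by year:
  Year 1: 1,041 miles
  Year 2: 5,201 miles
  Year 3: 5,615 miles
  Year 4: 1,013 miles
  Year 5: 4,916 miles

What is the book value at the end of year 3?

$180,638

Depreciable base = $441,492 − $50,200 = $391,292.
Rate = $391,292 / 17,786 miles = $22 per mile.
Year 1: 1,041 × $22 = $22,902. Book value $418,590.
Year 2: 5,201 × $22 = $114,422. Book value $304,168.
Year 3: 5,615 × $22 = $123,530. Book value $180,638.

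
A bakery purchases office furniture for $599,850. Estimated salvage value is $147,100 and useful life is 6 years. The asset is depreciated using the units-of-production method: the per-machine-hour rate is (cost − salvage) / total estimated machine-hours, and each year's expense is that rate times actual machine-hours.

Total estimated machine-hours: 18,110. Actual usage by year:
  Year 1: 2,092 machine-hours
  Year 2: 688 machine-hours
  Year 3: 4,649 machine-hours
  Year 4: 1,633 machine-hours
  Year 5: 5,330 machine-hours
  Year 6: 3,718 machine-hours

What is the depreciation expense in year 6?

Depreciable base = $599,850 − $147,100 = $452,750.
Rate = $452,750 / 18,110 machine-hours = $25 per machine-hour.
Year 1: 2,092 × $25 = $52,300. Book value $547,550.
Year 2: 688 × $25 = $17,200. Book value $530,350.
Year 3: 4,649 × $25 = $116,225. Book value $414,125.
Year 4: 1,633 × $25 = $40,825. Book value $373,300.
Year 5: 5,330 × $25 = $133,250. Book value $240,050.
Year 6: 3,718 × $25 = $92,950. Book value $147,100.

$92,950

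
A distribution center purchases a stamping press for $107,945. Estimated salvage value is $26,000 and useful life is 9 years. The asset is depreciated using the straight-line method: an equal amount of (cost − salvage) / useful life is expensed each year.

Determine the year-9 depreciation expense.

$9,105

Depreciable base = $107,945 − $26,000 = $81,945.
Annual expense = $81,945 / 9 = $9,105.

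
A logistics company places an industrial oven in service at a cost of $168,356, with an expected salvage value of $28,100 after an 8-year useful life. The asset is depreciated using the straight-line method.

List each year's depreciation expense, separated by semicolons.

Depreciable base = $168,356 − $28,100 = $140,256.
Annual expense = $140,256 / 8 = $17,532.
End of year 1: book value $150,824.
End of year 2: book value $133,292.
End of year 3: book value $115,760.
End of year 4: book value $98,228.
End of year 5: book value $80,696.
End of year 6: book value $63,164.
End of year 7: book value $45,632.
End of year 8: book value $28,100.

$17,532; $17,532; $17,532; $17,532; $17,532; $17,532; $17,532; $17,532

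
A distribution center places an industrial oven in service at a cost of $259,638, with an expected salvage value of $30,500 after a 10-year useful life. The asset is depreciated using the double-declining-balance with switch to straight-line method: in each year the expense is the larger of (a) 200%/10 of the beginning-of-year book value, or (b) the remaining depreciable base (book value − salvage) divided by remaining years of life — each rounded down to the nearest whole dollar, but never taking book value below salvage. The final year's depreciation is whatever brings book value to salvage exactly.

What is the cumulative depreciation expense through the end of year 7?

Depreciable base = $259,638 − $30,500 = $229,138.
Year 1: DB = ⌊$259,638 × 200%/10⌋ = $51,927; SL = ⌊$229,138/10⌋ = $22,913 → take DB $51,927. Book value $207,711.
Year 2: DB = ⌊$207,711 × 200%/10⌋ = $41,542; SL = ⌊$177,211/9⌋ = $19,690 → take DB $41,542. Book value $166,169.
Year 3: DB = ⌊$166,169 × 200%/10⌋ = $33,233; SL = ⌊$135,669/8⌋ = $16,958 → take DB $33,233. Book value $132,936.
Year 4: DB = ⌊$132,936 × 200%/10⌋ = $26,587; SL = ⌊$102,436/7⌋ = $14,633 → take DB $26,587. Book value $106,349.
Year 5: DB = ⌊$106,349 × 200%/10⌋ = $21,269; SL = ⌊$75,849/6⌋ = $12,641 → take DB $21,269. Book value $85,080.
Year 6: DB = ⌊$85,080 × 200%/10⌋ = $17,016; SL = ⌊$54,580/5⌋ = $10,916 → take DB $17,016. Book value $68,064.
Year 7: DB = ⌊$68,064 × 200%/10⌋ = $13,612; SL = ⌊$37,564/4⌋ = $9,391 → take DB $13,612. Book value $54,452.
Accumulated through year 7 = $259,638 − $54,452 = $205,186.

$205,186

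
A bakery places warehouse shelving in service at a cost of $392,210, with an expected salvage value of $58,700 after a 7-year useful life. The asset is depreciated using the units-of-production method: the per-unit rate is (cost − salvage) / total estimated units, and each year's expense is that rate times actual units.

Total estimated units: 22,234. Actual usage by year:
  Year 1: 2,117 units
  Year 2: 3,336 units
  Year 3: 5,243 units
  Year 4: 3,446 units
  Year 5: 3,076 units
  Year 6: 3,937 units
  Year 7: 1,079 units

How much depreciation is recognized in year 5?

$46,140

Depreciable base = $392,210 − $58,700 = $333,510.
Rate = $333,510 / 22,234 units = $15 per unit.
Year 1: 2,117 × $15 = $31,755. Book value $360,455.
Year 2: 3,336 × $15 = $50,040. Book value $310,415.
Year 3: 5,243 × $15 = $78,645. Book value $231,770.
Year 4: 3,446 × $15 = $51,690. Book value $180,080.
Year 5: 3,076 × $15 = $46,140. Book value $133,940.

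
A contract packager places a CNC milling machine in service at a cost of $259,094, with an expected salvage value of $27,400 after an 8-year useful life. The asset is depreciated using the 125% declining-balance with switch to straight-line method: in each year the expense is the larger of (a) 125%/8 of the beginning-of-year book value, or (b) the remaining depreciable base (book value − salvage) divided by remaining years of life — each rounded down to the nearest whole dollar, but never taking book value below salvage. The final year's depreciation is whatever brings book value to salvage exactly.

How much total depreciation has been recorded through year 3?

$103,460

Depreciable base = $259,094 − $27,400 = $231,694.
Year 1: DB = ⌊$259,094 × 125%/8⌋ = $40,483; SL = ⌊$231,694/8⌋ = $28,961 → take DB $40,483. Book value $218,611.
Year 2: DB = ⌊$218,611 × 125%/8⌋ = $34,157; SL = ⌊$191,211/7⌋ = $27,315 → take DB $34,157. Book value $184,454.
Year 3: DB = ⌊$184,454 × 125%/8⌋ = $28,820; SL = ⌊$157,054/6⌋ = $26,175 → take DB $28,820. Book value $155,634.
Accumulated through year 3 = $259,094 − $155,634 = $103,460.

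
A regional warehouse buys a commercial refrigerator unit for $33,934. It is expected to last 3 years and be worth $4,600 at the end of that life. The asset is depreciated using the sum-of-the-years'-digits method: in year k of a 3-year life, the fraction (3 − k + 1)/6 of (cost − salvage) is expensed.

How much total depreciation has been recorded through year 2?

$24,445

Depreciable base = $33,934 − $4,600 = $29,334.
Sum of the years' digits = 3+2+1 = 6.
Year 1: $29,334 × 3/6 = $14,667. Book value $19,267.
Year 2: $29,334 × 2/6 = $9,778. Book value $9,489.
Accumulated through year 2 = $33,934 − $9,489 = $24,445.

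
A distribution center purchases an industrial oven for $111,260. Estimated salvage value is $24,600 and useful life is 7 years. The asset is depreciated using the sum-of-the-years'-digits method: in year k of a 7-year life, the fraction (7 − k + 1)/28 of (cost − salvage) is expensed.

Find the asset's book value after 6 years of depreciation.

$27,695

Depreciable base = $111,260 − $24,600 = $86,660.
Sum of the years' digits = 7+6+5+4+3+2+1 = 28.
Year 1: $86,660 × 7/28 = $21,665. Book value $89,595.
Year 2: $86,660 × 6/28 = $18,570. Book value $71,025.
Year 3: $86,660 × 5/28 = $15,475. Book value $55,550.
Year 4: $86,660 × 4/28 = $12,380. Book value $43,170.
Year 5: $86,660 × 3/28 = $9,285. Book value $33,885.
Year 6: $86,660 × 2/28 = $6,190. Book value $27,695.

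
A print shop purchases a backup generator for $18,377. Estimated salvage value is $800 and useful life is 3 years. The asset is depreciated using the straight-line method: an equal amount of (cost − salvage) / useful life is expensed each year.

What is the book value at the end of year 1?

$12,518

Depreciable base = $18,377 − $800 = $17,577.
Annual expense = $17,577 / 3 = $5,859.
End of year 1: book value $12,518.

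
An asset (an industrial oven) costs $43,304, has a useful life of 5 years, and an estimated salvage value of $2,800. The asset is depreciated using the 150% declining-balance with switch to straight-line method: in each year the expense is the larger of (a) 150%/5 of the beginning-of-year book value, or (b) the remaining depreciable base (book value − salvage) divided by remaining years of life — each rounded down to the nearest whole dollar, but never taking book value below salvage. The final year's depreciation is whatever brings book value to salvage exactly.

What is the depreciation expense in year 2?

$9,093

Depreciable base = $43,304 − $2,800 = $40,504.
Year 1: DB = ⌊$43,304 × 150%/5⌋ = $12,991; SL = ⌊$40,504/5⌋ = $8,100 → take DB $12,991. Book value $30,313.
Year 2: DB = ⌊$30,313 × 150%/5⌋ = $9,093; SL = ⌊$27,513/4⌋ = $6,878 → take DB $9,093. Book value $21,220.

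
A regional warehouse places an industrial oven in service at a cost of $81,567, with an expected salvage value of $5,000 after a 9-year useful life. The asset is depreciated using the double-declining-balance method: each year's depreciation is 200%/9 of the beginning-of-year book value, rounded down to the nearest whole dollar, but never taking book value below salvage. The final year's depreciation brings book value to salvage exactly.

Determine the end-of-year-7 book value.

Depreciable base = $81,567 − $5,000 = $76,567.
Year 1: ⌊$81,567 × 200%/9⌋ = $18,126. Book value $63,441.
Year 2: ⌊$63,441 × 200%/9⌋ = $14,098. Book value $49,343.
Year 3: ⌊$49,343 × 200%/9⌋ = $10,965. Book value $38,378.
Year 4: ⌊$38,378 × 200%/9⌋ = $8,528. Book value $29,850.
Year 5: ⌊$29,850 × 200%/9⌋ = $6,633. Book value $23,217.
Year 6: ⌊$23,217 × 200%/9⌋ = $5,159. Book value $18,058.
Year 7: ⌊$18,058 × 200%/9⌋ = $4,012. Book value $14,046.

$14,046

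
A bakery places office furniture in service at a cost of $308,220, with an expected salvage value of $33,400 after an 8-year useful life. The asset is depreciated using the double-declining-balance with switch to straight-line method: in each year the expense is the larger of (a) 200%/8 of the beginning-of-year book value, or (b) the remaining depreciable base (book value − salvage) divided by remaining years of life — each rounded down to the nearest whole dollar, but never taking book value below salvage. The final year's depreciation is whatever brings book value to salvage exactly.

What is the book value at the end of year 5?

Depreciable base = $308,220 − $33,400 = $274,820.
Year 1: DB = ⌊$308,220 × 200%/8⌋ = $77,055; SL = ⌊$274,820/8⌋ = $34,352 → take DB $77,055. Book value $231,165.
Year 2: DB = ⌊$231,165 × 200%/8⌋ = $57,791; SL = ⌊$197,765/7⌋ = $28,252 → take DB $57,791. Book value $173,374.
Year 3: DB = ⌊$173,374 × 200%/8⌋ = $43,343; SL = ⌊$139,974/6⌋ = $23,329 → take DB $43,343. Book value $130,031.
Year 4: DB = ⌊$130,031 × 200%/8⌋ = $32,507; SL = ⌊$96,631/5⌋ = $19,326 → take DB $32,507. Book value $97,524.
Year 5: DB = ⌊$97,524 × 200%/8⌋ = $24,381; SL = ⌊$64,124/4⌋ = $16,031 → take DB $24,381. Book value $73,143.

$73,143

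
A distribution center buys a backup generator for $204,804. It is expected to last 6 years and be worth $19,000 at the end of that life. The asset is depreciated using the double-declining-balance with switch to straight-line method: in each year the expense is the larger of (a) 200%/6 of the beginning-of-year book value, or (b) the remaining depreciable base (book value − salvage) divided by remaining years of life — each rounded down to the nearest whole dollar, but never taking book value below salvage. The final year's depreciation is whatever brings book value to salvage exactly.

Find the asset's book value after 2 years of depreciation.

$91,024

Depreciable base = $204,804 − $19,000 = $185,804.
Year 1: DB = ⌊$204,804 × 200%/6⌋ = $68,268; SL = ⌊$185,804/6⌋ = $30,967 → take DB $68,268. Book value $136,536.
Year 2: DB = ⌊$136,536 × 200%/6⌋ = $45,512; SL = ⌊$117,536/5⌋ = $23,507 → take DB $45,512. Book value $91,024.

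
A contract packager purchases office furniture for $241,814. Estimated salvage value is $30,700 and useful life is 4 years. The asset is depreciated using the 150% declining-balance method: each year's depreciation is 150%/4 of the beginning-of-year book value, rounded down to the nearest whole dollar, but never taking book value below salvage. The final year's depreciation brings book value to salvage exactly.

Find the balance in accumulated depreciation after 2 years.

Depreciable base = $241,814 − $30,700 = $211,114.
Year 1: ⌊$241,814 × 150%/4⌋ = $90,680. Book value $151,134.
Year 2: ⌊$151,134 × 150%/4⌋ = $56,675. Book value $94,459.
Accumulated through year 2 = $241,814 − $94,459 = $147,355.

$147,355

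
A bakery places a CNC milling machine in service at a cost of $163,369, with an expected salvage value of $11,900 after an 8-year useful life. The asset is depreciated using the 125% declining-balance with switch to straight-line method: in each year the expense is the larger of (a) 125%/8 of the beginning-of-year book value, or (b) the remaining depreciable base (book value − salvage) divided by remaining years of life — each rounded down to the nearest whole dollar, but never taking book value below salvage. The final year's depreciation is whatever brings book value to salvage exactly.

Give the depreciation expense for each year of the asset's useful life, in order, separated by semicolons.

$25,526; $21,537; $18,172; $17,246; $17,247; $17,247; $17,247; $17,247

Depreciable base = $163,369 − $11,900 = $151,469.
Year 1: DB = ⌊$163,369 × 125%/8⌋ = $25,526; SL = ⌊$151,469/8⌋ = $18,933 → take DB $25,526. Book value $137,843.
Year 2: DB = ⌊$137,843 × 125%/8⌋ = $21,537; SL = ⌊$125,943/7⌋ = $17,991 → take DB $21,537. Book value $116,306.
Year 3: DB = ⌊$116,306 × 125%/8⌋ = $18,172; SL = ⌊$104,406/6⌋ = $17,401 → take DB $18,172. Book value $98,134.
Year 4: DB = ⌊$98,134 × 125%/8⌋ = $15,333; SL = ⌊$86,234/5⌋ = $17,246 → take SL $17,246. Book value $80,888.
Year 5: DB = ⌊$80,888 × 125%/8⌋ = $12,638; SL = ⌊$68,988/4⌋ = $17,247 → take SL $17,247. Book value $63,641.
Year 6: DB = ⌊$63,641 × 125%/8⌋ = $9,943; SL = ⌊$51,741/3⌋ = $17,247 → take SL $17,247. Book value $46,394.
Year 7: DB = ⌊$46,394 × 125%/8⌋ = $7,249; SL = ⌊$34,494/2⌋ = $17,247 → take SL $17,247. Book value $29,147.
Year 8 (final): $29,147 − $11,900 = $17,247. Book value $11,900.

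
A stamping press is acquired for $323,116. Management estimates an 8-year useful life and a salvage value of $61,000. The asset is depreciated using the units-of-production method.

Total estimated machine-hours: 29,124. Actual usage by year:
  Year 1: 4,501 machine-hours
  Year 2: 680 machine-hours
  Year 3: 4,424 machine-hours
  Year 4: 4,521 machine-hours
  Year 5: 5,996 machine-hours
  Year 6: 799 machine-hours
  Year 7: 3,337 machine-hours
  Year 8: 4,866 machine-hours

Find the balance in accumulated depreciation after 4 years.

$127,134

Depreciable base = $323,116 − $61,000 = $262,116.
Rate = $262,116 / 29,124 machine-hours = $9 per machine-hour.
Year 1: 4,501 × $9 = $40,509. Book value $282,607.
Year 2: 680 × $9 = $6,120. Book value $276,487.
Year 3: 4,424 × $9 = $39,816. Book value $236,671.
Year 4: 4,521 × $9 = $40,689. Book value $195,982.
Accumulated through year 4 = $323,116 − $195,982 = $127,134.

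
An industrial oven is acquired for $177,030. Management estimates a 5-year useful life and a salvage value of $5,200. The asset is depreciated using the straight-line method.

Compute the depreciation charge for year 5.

$34,366

Depreciable base = $177,030 − $5,200 = $171,830.
Annual expense = $171,830 / 5 = $34,366.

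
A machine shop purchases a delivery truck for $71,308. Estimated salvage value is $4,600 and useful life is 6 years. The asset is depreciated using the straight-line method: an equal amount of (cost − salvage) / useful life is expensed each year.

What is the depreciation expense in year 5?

Depreciable base = $71,308 − $4,600 = $66,708.
Annual expense = $66,708 / 6 = $11,118.

$11,118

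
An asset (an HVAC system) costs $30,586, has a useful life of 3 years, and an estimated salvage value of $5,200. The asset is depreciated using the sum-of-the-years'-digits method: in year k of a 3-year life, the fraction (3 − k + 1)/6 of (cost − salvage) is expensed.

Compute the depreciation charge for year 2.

Depreciable base = $30,586 − $5,200 = $25,386.
Sum of the years' digits = 3+2+1 = 6.
Year 1: $25,386 × 3/6 = $12,693. Book value $17,893.
Year 2: $25,386 × 2/6 = $8,462. Book value $9,431.

$8,462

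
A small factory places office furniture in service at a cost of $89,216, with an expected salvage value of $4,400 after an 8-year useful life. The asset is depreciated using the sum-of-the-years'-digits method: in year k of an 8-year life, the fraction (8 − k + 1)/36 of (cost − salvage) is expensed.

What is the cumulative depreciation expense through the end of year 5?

$70,680

Depreciable base = $89,216 − $4,400 = $84,816.
Sum of the years' digits = 8+7+6+5+4+3+2+1 = 36.
Year 1: $84,816 × 8/36 = $18,848. Book value $70,368.
Year 2: $84,816 × 7/36 = $16,492. Book value $53,876.
Year 3: $84,816 × 6/36 = $14,136. Book value $39,740.
Year 4: $84,816 × 5/36 = $11,780. Book value $27,960.
Year 5: $84,816 × 4/36 = $9,424. Book value $18,536.
Accumulated through year 5 = $89,216 − $18,536 = $70,680.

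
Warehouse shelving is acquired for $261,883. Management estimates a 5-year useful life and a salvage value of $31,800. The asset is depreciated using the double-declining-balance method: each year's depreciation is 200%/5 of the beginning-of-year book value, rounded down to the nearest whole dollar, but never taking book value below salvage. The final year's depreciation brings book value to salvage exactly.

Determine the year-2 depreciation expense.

$62,852

Depreciable base = $261,883 − $31,800 = $230,083.
Year 1: ⌊$261,883 × 200%/5⌋ = $104,753. Book value $157,130.
Year 2: ⌊$157,130 × 200%/5⌋ = $62,852. Book value $94,278.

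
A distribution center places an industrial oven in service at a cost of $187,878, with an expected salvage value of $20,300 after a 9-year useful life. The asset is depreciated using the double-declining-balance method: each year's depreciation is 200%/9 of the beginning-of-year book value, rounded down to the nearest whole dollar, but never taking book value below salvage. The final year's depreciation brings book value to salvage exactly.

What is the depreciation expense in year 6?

$11,883

Depreciable base = $187,878 − $20,300 = $167,578.
Year 1: ⌊$187,878 × 200%/9⌋ = $41,750. Book value $146,128.
Year 2: ⌊$146,128 × 200%/9⌋ = $32,472. Book value $113,656.
Year 3: ⌊$113,656 × 200%/9⌋ = $25,256. Book value $88,400.
Year 4: ⌊$88,400 × 200%/9⌋ = $19,644. Book value $68,756.
Year 5: ⌊$68,756 × 200%/9⌋ = $15,279. Book value $53,477.
Year 6: ⌊$53,477 × 200%/9⌋ = $11,883. Book value $41,594.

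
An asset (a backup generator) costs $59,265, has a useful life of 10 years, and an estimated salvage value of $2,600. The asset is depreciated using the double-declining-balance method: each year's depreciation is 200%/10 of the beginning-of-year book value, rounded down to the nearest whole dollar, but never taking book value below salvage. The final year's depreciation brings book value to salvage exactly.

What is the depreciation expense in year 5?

Depreciable base = $59,265 − $2,600 = $56,665.
Year 1: ⌊$59,265 × 200%/10⌋ = $11,853. Book value $47,412.
Year 2: ⌊$47,412 × 200%/10⌋ = $9,482. Book value $37,930.
Year 3: ⌊$37,930 × 200%/10⌋ = $7,586. Book value $30,344.
Year 4: ⌊$30,344 × 200%/10⌋ = $6,068. Book value $24,276.
Year 5: ⌊$24,276 × 200%/10⌋ = $4,855. Book value $19,421.

$4,855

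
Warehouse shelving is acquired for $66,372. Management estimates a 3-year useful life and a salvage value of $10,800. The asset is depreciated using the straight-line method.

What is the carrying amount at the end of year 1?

$47,848

Depreciable base = $66,372 − $10,800 = $55,572.
Annual expense = $55,572 / 3 = $18,524.
End of year 1: book value $47,848.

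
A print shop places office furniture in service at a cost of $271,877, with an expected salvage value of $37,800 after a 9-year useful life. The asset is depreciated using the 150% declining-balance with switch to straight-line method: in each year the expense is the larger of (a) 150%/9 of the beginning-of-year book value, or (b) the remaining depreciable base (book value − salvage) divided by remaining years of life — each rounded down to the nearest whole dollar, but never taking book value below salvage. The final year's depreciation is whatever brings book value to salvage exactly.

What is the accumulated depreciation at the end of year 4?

Depreciable base = $271,877 − $37,800 = $234,077.
Year 1: DB = ⌊$271,877 × 150%/9⌋ = $45,312; SL = ⌊$234,077/9⌋ = $26,008 → take DB $45,312. Book value $226,565.
Year 2: DB = ⌊$226,565 × 150%/9⌋ = $37,760; SL = ⌊$188,765/8⌋ = $23,595 → take DB $37,760. Book value $188,805.
Year 3: DB = ⌊$188,805 × 150%/9⌋ = $31,467; SL = ⌊$151,005/7⌋ = $21,572 → take DB $31,467. Book value $157,338.
Year 4: DB = ⌊$157,338 × 150%/9⌋ = $26,223; SL = ⌊$119,538/6⌋ = $19,923 → take DB $26,223. Book value $131,115.
Accumulated through year 4 = $271,877 − $131,115 = $140,762.

$140,762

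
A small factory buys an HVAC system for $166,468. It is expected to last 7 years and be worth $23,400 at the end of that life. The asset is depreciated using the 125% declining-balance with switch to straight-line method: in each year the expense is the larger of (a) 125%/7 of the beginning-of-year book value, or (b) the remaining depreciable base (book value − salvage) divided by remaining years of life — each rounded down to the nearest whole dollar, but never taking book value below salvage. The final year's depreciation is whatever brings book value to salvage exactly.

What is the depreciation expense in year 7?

Depreciable base = $166,468 − $23,400 = $143,068.
Year 1: DB = ⌊$166,468 × 125%/7⌋ = $29,726; SL = ⌊$143,068/7⌋ = $20,438 → take DB $29,726. Book value $136,742.
Year 2: DB = ⌊$136,742 × 125%/7⌋ = $24,418; SL = ⌊$113,342/6⌋ = $18,890 → take DB $24,418. Book value $112,324.
Year 3: DB = ⌊$112,324 × 125%/7⌋ = $20,057; SL = ⌊$88,924/5⌋ = $17,784 → take DB $20,057. Book value $92,267.
Year 4: DB = ⌊$92,267 × 125%/7⌋ = $16,476; SL = ⌊$68,867/4⌋ = $17,216 → take SL $17,216. Book value $75,051.
Year 5: DB = ⌊$75,051 × 125%/7⌋ = $13,401; SL = ⌊$51,651/3⌋ = $17,217 → take SL $17,217. Book value $57,834.
Year 6: DB = ⌊$57,834 × 125%/7⌋ = $10,327; SL = ⌊$34,434/2⌋ = $17,217 → take SL $17,217. Book value $40,617.
Year 7 (final): $40,617 − $23,400 = $17,217. Book value $23,400.

$17,217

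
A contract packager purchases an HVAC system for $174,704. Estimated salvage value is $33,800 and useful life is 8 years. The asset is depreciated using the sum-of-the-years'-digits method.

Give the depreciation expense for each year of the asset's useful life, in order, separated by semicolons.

Depreciable base = $174,704 − $33,800 = $140,904.
Sum of the years' digits = 8+7+6+5+4+3+2+1 = 36.
Year 1: $140,904 × 8/36 = $31,312. Book value $143,392.
Year 2: $140,904 × 7/36 = $27,398. Book value $115,994.
Year 3: $140,904 × 6/36 = $23,484. Book value $92,510.
Year 4: $140,904 × 5/36 = $19,570. Book value $72,940.
Year 5: $140,904 × 4/36 = $15,656. Book value $57,284.
Year 6: $140,904 × 3/36 = $11,742. Book value $45,542.
Year 7: $140,904 × 2/36 = $7,828. Book value $37,714.
Year 8: $140,904 × 1/36 = $3,914. Book value $33,800.

$31,312; $27,398; $23,484; $19,570; $15,656; $11,742; $7,828; $3,914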